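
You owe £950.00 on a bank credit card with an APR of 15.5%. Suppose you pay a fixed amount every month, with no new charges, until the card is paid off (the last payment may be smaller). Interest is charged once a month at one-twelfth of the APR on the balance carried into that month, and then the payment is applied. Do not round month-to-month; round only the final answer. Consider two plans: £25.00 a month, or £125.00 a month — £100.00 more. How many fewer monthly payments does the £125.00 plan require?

Monthly rate r = 15.5%/12 = 1.29167% = 0.0129167.
At £25.00/mo: n = ⌈−ln(1 − rB₀/P)/ln(1+r)⌉ = 53 payments (last £14.87); total interest = total paid − £950.00 = £364.87.
At £125.00/mo: 9 payments (last £6.41); total interest £56.41.
Payments saved = 53 − 9 = 44.

44 fewer payments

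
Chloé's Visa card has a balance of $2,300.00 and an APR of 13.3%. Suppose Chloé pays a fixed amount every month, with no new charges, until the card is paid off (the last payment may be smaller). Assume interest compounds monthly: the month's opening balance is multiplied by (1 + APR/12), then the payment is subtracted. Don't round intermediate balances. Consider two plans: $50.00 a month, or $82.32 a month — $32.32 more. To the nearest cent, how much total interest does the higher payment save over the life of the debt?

$466.68

Monthly rate r = 13.3%/12 = 1.10833% = 0.0110833.
At $50.00/mo: n = ⌈−ln(1 − rB₀/P)/ln(1+r)⌉ = 65 payments (last $34.44); total interest = total paid − $2,300.00 = $934.44.
At $82.32/mo: 34 payments (last $51.20); total interest $467.76.
Interest saved = $934.44 − $467.76 = $466.68.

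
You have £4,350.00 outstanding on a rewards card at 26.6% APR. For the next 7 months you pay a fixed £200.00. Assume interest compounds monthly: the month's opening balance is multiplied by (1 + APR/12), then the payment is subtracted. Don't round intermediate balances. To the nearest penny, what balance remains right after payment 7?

Monthly rate r = 26.6%/12 = 2.21667% = 0.0221667.
Each month: B ← B·(1+r) − £200.00.
Month 1: interest £96.43; balance after payment £4,246.43.
Month 2: interest £94.13; balance after payment £4,140.55.
Month 3: interest £91.78; balance after payment £4,032.34.
Month 4: interest £89.38; balance after payment £3,921.72.
Month 5: interest £86.93; balance after payment £3,808.65.
Month 6: interest £84.43; balance after payment £3,693.08.
Month 7: interest £81.86; balance after payment £3,574.94.

£3,574.94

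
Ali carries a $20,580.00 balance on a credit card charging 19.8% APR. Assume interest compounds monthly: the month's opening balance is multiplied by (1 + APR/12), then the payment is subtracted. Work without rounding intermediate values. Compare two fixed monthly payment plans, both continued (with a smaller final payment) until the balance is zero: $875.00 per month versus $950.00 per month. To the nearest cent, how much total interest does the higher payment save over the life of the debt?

Monthly rate r = 19.8%/12 = 1.65% = 0.0165.
At $875.00/mo: n = ⌈−ln(1 − rB₀/P)/ln(1+r)⌉ = 31 payments (last $10.41); total interest = total paid − $20,580.00 = $5,680.41.
At $950.00/mo: 28 payments (last $25.38); total interest $5,095.38.
Interest saved = $5,680.41 − $5,095.38 = $585.03.

$585.03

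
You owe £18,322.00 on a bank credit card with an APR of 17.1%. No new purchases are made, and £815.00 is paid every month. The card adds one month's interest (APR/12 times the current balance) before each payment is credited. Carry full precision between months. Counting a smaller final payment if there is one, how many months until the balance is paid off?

Monthly rate r = 17.1%/12 = 1.425% = 0.01425.
Recurrence: B ← B·(1+r) − £815.00.
Month 1: interest £261.09; balance after payment £17,768.09.
Month 2: interest £253.20; balance after payment £17,206.28.
Closed form: n = −ln(1 − rB₀/P)/ln(1+r) = −ln(0.67965)/ln(1.01425) ≈ 27.293, so the balance reaches zero during payment 28.

28 months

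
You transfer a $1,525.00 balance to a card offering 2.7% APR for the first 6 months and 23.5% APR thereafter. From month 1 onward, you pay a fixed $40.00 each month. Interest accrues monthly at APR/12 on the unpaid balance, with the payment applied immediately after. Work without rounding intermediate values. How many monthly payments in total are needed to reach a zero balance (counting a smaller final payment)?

Promo months 1–6 at r₀ = 2.7%/12 = 0.00225; months 7+ at r₁ = 23.5%/12 = 0.0195833.
After month 6: iterate B ← B·(1+r₀) − $40.00 for 6 months → $1,304.35.
Then at r₁ with $40.00/mo: n₂ = −ln(1 − r₁·B/P)/ln(1+r₁) ≈ 52.48 → 53 more payments.

59 payments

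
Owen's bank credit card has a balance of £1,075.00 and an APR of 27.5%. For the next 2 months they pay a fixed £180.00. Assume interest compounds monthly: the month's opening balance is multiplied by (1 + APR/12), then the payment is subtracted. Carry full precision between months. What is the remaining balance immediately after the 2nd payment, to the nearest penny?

Monthly rate r = 27.5%/12 = 2.29167% = 0.0229167.
Each month: B ← B·(1+r) − £180.00.
Month 1: interest £24.64; balance after payment £919.64.
Month 2: interest £21.07; balance after payment £760.71.

£760.71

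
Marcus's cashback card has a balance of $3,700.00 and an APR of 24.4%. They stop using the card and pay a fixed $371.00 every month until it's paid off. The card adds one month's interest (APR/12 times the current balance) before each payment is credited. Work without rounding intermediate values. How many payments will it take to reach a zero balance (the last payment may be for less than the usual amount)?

12 months

Monthly rate r = 24.4%/12 = 2.03333% = 0.0203333.
Recurrence: B ← B·(1+r) − $371.00.
Month 1: interest $75.23; balance after payment $3,404.23.
Month 2: interest $69.22; balance after payment $3,102.45.
Closed form: n = −ln(1 − rB₀/P)/ln(1+r) = −ln(0.79721)/ln(1.02033) ≈ 11.259, so the balance reaches zero during payment 12.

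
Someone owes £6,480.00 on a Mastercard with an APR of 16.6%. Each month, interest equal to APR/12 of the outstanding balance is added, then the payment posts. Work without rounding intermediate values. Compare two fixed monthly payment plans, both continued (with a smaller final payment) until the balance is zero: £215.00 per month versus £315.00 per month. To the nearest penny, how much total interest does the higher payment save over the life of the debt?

Monthly rate r = 16.6%/12 = 1.38333% = 0.0138333.
At £215.00/mo: n = ⌈−ln(1 − rB₀/P)/ln(1+r)⌉ = 40 payments (last £57.34); total interest = total paid − £6,480.00 = £1,962.34.
At £315.00/mo: 25 payments (last £118.56); total interest £1,198.56.
Interest saved = £1,962.34 − £1,198.56 = £763.78.

£763.78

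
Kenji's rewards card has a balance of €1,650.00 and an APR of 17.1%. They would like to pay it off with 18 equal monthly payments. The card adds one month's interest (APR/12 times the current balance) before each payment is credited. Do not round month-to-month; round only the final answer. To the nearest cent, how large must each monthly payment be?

€104.57

Monthly rate r = 17.1%/12 = 1.425% = 0.01425.
Level-payment amortization: P = B₀·r / (1 − (1+r)^(−n)) = 1650.00·0.01425 / (1 − 1.01425^(−18)).
Denominator 1 − (1+r)^(−18) = 0.224842943.
P = 23.5125 / 0.224842943 ≈ 104.57.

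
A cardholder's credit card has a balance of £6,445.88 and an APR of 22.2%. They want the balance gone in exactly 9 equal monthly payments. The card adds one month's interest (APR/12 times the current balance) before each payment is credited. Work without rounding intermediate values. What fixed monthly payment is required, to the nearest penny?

Monthly rate r = 22.2%/12 = 1.85% = 0.0185.
Level-payment amortization: P = B₀·r / (1 − (1+r)^(−n)) = 6445.88·0.0185 / (1 − 1.0185^(−9)).
Denominator 1 − (1+r)^(−9) = 0.152088159.
P = 119.249 / 0.152088159 ≈ 784.08.

£784.08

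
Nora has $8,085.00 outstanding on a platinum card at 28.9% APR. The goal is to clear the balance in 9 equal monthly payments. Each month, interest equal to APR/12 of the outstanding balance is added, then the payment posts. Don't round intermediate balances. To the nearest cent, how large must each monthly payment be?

Monthly rate r = 28.9%/12 = 2.40833% = 0.0240833.
Level-payment amortization: P = B₀·r / (1 − (1+r)^(−n)) = 8085.00·0.0240833 / (1 − 1.02408^(−9)).
Denominator 1 − (1+r)^(−9) = 0.192797838.
P = 194.714 / 0.192797838 ≈ 1009.94.

$1,009.94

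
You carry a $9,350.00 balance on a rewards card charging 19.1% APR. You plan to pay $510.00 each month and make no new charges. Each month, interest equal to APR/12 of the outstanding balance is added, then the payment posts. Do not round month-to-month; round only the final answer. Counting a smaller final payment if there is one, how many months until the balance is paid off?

Monthly rate r = 19.1%/12 = 1.59167% = 0.0159167.
Recurrence: B ← B·(1+r) − $510.00.
Month 1: interest $148.82; balance after payment $8,988.82.
Month 2: interest $143.07; balance after payment $8,621.89.
Closed form: n = −ln(1 − rB₀/P)/ln(1+r) = −ln(0.70819)/ln(1.01592) ≈ 21.850, so the balance reaches zero during payment 22.

22 payments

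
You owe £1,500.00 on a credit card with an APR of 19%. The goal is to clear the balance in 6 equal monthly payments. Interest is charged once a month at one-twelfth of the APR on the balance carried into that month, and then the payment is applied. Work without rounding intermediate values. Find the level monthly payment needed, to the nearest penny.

£264.04

Monthly rate r = 19%/12 = 1.58333% = 0.0158333.
Level-payment amortization: P = B₀·r / (1 − (1+r)^(−n)) = 1500.00·0.0158333 / (1 − 1.01583^(−6)).
Denominator 1 − (1+r)^(−6) = 0.0899500239.
P = 23.75 / 0.0899500239 ≈ 264.04.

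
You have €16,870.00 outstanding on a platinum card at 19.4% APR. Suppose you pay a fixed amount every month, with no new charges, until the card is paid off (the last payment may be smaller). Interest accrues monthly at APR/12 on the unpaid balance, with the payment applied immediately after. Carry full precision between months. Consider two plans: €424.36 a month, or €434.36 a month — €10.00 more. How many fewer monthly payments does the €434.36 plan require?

3 fewer payments

Monthly rate r = 19.4%/12 = 1.61667% = 0.0161667.
At €424.36/mo: n = ⌈−ln(1 − rB₀/P)/ln(1+r)⌉ = 65 payments (last €73.45); total interest = total paid − €16,870.00 = €10,362.49.
At €434.36/mo: 62 payments (last €279.61); total interest €9,905.57.
Payments saved = 65 − 62 = 3.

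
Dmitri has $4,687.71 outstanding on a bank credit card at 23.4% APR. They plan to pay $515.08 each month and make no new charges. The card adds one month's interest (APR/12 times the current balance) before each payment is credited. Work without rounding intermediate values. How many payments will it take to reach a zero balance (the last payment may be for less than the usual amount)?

11 payments

Monthly rate r = 23.4%/12 = 1.95% = 0.0195.
Recurrence: B ← B·(1+r) − $515.08.
Month 1: interest $91.41; balance after payment $4,264.04.
Month 2: interest $83.15; balance after payment $3,832.11.
Closed form: n = −ln(1 − rB₀/P)/ln(1+r) = −ln(0.82253)/ln(1.0195) ≈ 10.116, so the balance reaches zero during payment 11.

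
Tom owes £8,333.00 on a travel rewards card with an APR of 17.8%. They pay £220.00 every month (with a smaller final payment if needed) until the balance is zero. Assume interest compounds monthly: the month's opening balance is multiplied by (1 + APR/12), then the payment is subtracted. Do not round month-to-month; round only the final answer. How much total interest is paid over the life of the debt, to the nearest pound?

£3,996

Monthly rate r = 17.8%/12 = 1.48333% = 0.0148333.
Payoff takes n = ⌈−ln(1 − rB₀/P)/ln(1+r)⌉ = ⌈56.042⌉ = 57 payments; the last is £9.32.
Total paid = 56·£220.00 + £9.32 = £12,329.32.
Total interest = total paid − principal = £12,329.32 − £8,333.00 = £3,996.32.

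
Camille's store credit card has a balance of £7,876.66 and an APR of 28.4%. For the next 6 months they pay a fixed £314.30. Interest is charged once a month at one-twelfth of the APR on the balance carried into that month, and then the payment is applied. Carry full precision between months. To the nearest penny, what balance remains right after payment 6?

Monthly rate r = 28.4%/12 = 2.36667% = 0.0236667.
Each month: B ← B·(1+r) − £314.30.
Month 1: interest £186.41; balance after payment £7,748.77.
Month 2: interest £183.39; balance after payment £7,617.86.
Month 3: interest £180.29; balance after payment £7,483.85.
Month 4: interest £177.12; balance after payment £7,346.67.
Month 5: interest £173.87; balance after payment £7,206.24.
Month 6: interest £170.55; balance after payment £7,062.49.

£7,062.49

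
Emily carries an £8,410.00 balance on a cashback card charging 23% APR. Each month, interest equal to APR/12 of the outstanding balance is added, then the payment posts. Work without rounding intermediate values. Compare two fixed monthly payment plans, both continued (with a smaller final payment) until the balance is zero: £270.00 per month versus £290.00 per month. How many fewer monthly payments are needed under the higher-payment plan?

5 fewer payments

Monthly rate r = 23%/12 = 1.91667% = 0.0191667.
At £270.00/mo: n = ⌈−ln(1 − rB₀/P)/ln(1+r)⌉ = 48 payments (last £235.30); total interest = total paid − £8,410.00 = £4,515.30.
At £290.00/mo: 43 payments (last £217.01); total interest £3,987.01.
Payments saved = 48 − 43 = 5.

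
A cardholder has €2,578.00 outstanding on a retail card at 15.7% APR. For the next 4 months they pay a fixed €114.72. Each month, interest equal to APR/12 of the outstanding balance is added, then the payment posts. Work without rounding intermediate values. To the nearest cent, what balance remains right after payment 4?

€2,247.62

Monthly rate r = 15.7%/12 = 1.30833% = 0.0130833.
Each month: B ← B·(1+r) − €114.72.
Month 1: interest €33.73; balance after payment €2,497.01.
Month 2: interest €32.67; balance after payment €2,414.96.
Month 3: interest €31.60; balance after payment €2,331.83.
Month 4: interest €30.51; balance after payment €2,247.62.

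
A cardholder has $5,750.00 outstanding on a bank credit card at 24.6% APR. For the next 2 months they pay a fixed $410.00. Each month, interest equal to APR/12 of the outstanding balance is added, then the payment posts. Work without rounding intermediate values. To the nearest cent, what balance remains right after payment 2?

$5,159.76

Monthly rate r = 24.6%/12 = 2.05% = 0.0205.
Each month: B ← B·(1+r) − $410.00.
Month 1: interest $117.88; balance after payment $5,457.88.
Month 2: interest $111.89; balance after payment $5,159.76.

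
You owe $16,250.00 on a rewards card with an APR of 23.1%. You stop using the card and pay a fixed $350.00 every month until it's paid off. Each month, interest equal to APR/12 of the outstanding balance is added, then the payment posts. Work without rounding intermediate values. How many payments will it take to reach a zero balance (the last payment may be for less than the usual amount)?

Monthly rate r = 23.1%/12 = 1.925% = 0.01925.
Recurrence: B ← B·(1+r) − $350.00.
Month 1: interest $312.81; balance after payment $16,212.81.
Month 2: interest $312.10; balance after payment $16,174.91.
Closed form: n = −ln(1 − rB₀/P)/ln(1+r) = −ln(0.10625)/ln(1.01925) ≈ 117.583, so the balance reaches zero during payment 118.

118 payments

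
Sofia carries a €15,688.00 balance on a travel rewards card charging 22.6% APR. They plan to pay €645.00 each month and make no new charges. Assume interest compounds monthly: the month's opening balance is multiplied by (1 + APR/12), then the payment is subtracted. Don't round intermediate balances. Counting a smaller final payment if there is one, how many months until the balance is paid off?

Monthly rate r = 22.6%/12 = 1.88333% = 0.0188333.
Recurrence: B ← B·(1+r) − €645.00.
Month 1: interest €295.46; balance after payment €15,338.46.
Month 2: interest €288.87; balance after payment €14,982.33.
Closed form: n = −ln(1 − rB₀/P)/ln(1+r) = −ln(0.54193)/ln(1.01883) ≈ 32.834, so the balance reaches zero during payment 33.

33 months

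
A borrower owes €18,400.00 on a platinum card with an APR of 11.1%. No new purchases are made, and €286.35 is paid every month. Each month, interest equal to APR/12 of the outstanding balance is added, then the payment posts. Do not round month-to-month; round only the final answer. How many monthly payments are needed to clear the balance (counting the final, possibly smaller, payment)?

98 payments

Monthly rate r = 11.1%/12 = 0.925% = 0.00925.
Recurrence: B ← B·(1+r) − €286.35.
Month 1: interest €170.20; balance after payment €18,283.85.
Month 2: interest €169.13; balance after payment €18,166.63.
Closed form: n = −ln(1 − rB₀/P)/ln(1+r) = −ln(0.40562)/ln(1.00925) ≈ 98.000, so the balance reaches zero during payment 98.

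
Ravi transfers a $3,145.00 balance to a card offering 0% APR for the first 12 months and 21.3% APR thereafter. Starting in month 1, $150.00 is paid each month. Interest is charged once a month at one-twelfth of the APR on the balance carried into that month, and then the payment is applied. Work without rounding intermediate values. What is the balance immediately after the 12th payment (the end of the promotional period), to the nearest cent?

Promo months 1–12 at r₀ = 0%/12 = 0; months 13+ at r₁ = 21.3%/12 = 0.01775.
After month 12 (no interest yet): B = $3,145.00 − 12·$150.00 = $1,345.00.

$1,345.00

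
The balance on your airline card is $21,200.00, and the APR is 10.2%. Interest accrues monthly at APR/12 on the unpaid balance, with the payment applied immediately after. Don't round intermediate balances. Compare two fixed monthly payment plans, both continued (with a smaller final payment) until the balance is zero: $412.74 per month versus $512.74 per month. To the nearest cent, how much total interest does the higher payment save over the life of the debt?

Monthly rate r = 10.2%/12 = 0.85% = 0.0085.
At $412.74/mo: n = ⌈−ln(1 − rB₀/P)/ln(1+r)⌉ = 68 payments (last $325.17); total interest = total paid − $21,200.00 = $6,778.75.
At $512.74/mo: 52 payments (last $81.51); total interest $5,031.25.
Interest saved = $6,778.75 − $5,031.25 = $1,747.50.

$1,747.50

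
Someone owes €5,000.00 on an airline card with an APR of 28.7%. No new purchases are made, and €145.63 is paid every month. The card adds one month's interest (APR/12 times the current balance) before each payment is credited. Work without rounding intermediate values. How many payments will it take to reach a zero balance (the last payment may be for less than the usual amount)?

73 months

Monthly rate r = 28.7%/12 = 2.39167% = 0.0239167.
Recurrence: B ← B·(1+r) − €145.63.
Month 1: interest €119.58; balance after payment €4,973.95.
Month 2: interest €118.96; balance after payment €4,947.28.
Closed form: n = −ln(1 − rB₀/P)/ln(1+r) = −ln(0.17886)/ln(1.02392) ≈ 72.823, so the balance reaches zero during payment 73.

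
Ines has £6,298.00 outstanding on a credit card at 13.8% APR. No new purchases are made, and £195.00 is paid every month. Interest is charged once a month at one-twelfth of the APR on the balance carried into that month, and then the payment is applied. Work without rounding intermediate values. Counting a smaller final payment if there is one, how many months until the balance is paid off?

41 payments

Monthly rate r = 13.8%/12 = 1.15% = 0.0115.
Recurrence: B ← B·(1+r) − £195.00.
Month 1: interest £72.43; balance after payment £6,175.43.
Month 2: interest £71.02; balance after payment £6,051.44.
Closed form: n = −ln(1 − rB₀/P)/ln(1+r) = −ln(0.62858)/ln(1.0115) ≈ 40.605, so the balance reaches zero during payment 41.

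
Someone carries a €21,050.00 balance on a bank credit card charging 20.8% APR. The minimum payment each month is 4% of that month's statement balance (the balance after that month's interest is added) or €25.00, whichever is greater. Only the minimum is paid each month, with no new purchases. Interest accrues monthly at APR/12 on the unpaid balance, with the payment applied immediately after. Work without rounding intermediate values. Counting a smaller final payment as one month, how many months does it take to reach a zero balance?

182 months

Monthly rate r = 20.8%/12 = 1.73333% = 0.0173333.
While 4% of the post-interest balance exceeds €25.00, each month B ← (B·(1+r))·(1 − 0.04), i.e. B shrinks by the factor (1+r)·0.96 = 0.97664.
This holds for months 1–150. Entering month 151 the balance is €607.33; 4% of the post-interest balance is now below €25.00, so the flat €25.00 minimum applies from here.
From month 151 a fixed €25.00 at rate r clears €607.33 in 32 more payments. Total: 150 + 32 = 182 months.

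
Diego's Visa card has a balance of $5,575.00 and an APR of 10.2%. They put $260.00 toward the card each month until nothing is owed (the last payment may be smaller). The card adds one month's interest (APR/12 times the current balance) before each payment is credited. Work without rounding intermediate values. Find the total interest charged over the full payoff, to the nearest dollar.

$606

Monthly rate r = 10.2%/12 = 0.85% = 0.0085.
Payoff takes n = ⌈−ln(1 − rB₀/P)/ln(1+r)⌉ = ⌈23.772⌉ = 24 payments; the last is $200.98.
Total paid = 23·$260.00 + $200.98 = $6,180.98.
Total interest = total paid − principal = $6,180.98 − $5,575.00 = $605.98.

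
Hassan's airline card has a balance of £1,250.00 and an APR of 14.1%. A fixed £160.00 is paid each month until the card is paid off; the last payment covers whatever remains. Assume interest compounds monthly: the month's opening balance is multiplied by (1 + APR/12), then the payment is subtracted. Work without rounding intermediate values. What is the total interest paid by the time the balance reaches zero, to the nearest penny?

Monthly rate r = 14.1%/12 = 1.175% = 0.01175.
Payoff takes n = ⌈−ln(1 − rB₀/P)/ln(1+r)⌉ = ⌈8.243⌉ = 9 payments; the last is £39.01.
Total paid = 8·£160.00 + £39.01 = £1,319.01.
Total interest = total paid − principal = £1,319.01 − £1,250.00 = £69.01.

£69.01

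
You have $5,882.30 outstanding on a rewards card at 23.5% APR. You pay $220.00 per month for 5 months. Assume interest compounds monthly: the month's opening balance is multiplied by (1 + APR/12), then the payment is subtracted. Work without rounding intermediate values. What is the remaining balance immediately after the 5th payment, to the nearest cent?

$5,337.35

Monthly rate r = 23.5%/12 = 1.95833% = 0.0195833.
Each month: B ← B·(1+r) − $220.00.
Month 1: interest $115.20; balance after payment $5,777.50.
Month 2: interest $113.14; balance after payment $5,670.64.
Month 3: interest $111.05; balance after payment $5,561.69.
Month 4: interest $108.92; balance after payment $5,450.60.
Month 5: interest $106.74; balance after payment $5,337.35.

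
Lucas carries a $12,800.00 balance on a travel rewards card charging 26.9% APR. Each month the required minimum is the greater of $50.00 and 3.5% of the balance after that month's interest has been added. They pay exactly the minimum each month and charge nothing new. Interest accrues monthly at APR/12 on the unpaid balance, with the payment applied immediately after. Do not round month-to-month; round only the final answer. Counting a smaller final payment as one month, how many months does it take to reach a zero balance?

209 months

Monthly rate r = 26.9%/12 = 2.24167% = 0.0224167.
While 3.5% of the post-interest balance exceeds $50.00, each month B ← (B·(1+r))·(1 − 0.035), i.e. B shrinks by the factor (1+r)·0.965 = 0.98663.
This holds for months 1–165. Entering month 166 the balance is $1,389.39; 3.5% of the post-interest balance is now below $50.00, so the flat $50.00 minimum applies from here.
From month 166 a fixed $50.00 at rate r clears $1,389.39 in 44 more payments. Total: 165 + 44 = 209 months.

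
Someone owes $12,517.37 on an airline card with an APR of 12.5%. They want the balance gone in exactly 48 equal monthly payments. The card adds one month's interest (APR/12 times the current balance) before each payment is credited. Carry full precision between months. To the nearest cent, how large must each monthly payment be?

Monthly rate r = 12.5%/12 = 1.04167% = 0.0104167.
Level-payment amortization: P = B₀·r / (1 − (1+r)^(−n)) = 12517.37·0.0104167 / (1 − 1.01042^(−48)).
Denominator 1 − (1+r)^(−48) = 0.391898687.
P = 130.389 / 0.391898687 ≈ 332.71.

$332.71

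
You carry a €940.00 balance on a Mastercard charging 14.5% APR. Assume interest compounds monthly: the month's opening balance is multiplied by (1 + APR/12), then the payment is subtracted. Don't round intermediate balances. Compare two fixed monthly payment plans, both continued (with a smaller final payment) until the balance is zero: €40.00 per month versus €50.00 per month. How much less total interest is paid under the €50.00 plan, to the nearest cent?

Monthly rate r = 14.5%/12 = 1.20833% = 0.0120833.
At €40.00/mo: n = ⌈−ln(1 − rB₀/P)/ln(1+r)⌉ = 28 payments (last €32.42); total interest = total paid − €940.00 = €172.42.
At €50.00/mo: 22 payments (last €22.82); total interest €132.82.
Interest saved = €172.42 − €132.82 = €39.60.

€39.60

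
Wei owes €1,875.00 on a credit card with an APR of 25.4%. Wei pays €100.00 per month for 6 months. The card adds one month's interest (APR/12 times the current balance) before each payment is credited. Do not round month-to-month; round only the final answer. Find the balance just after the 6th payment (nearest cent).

€1,493.43

Monthly rate r = 25.4%/12 = 2.11667% = 0.0211667.
Each month: B ← B·(1+r) − €100.00.
Month 1: interest €39.69; balance after payment €1,814.69.
Month 2: interest €38.41; balance after payment €1,753.10.
Month 3: interest €37.11; balance after payment €1,690.21.
Month 4: interest €35.78; balance after payment €1,625.98.
Month 5: interest €34.42; balance after payment €1,560.40.
Month 6: interest €33.03; balance after payment €1,493.43.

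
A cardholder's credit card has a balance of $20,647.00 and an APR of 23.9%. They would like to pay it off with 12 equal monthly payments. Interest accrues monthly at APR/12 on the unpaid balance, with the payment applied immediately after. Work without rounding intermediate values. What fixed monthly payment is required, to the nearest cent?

Monthly rate r = 23.9%/12 = 1.99167% = 0.0199167.
Level-payment amortization: P = B₀·r / (1 − (1+r)^(−n)) = 20647.00·0.0199167 / (1 − 1.01992^(−12)).
Denominator 1 − (1+r)^(−12) = 0.210733381.
P = 411.219 / 0.210733381 ≈ 1951.37.

$1,951.37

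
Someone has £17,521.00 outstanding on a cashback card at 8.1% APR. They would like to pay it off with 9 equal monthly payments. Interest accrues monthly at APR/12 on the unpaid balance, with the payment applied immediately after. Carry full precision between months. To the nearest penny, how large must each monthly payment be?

£2,013.07

Monthly rate r = 8.1%/12 = 0.675% = 0.00675.
Level-payment amortization: P = B₀·r / (1 − (1+r)^(−n)) = 17521.00·0.00675 / (1 − 1.00675^(−9)).
Denominator 1 − (1+r)^(−9) = 0.0587494229.
P = 118.267 / 0.0587494229 ≈ 2013.07.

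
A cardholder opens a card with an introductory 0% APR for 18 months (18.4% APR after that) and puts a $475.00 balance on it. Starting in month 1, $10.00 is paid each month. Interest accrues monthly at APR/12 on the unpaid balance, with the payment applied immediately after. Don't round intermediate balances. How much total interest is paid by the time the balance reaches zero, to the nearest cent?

Promo months 1–18 at r₀ = 0%/12 = 0; months 19+ at r₁ = 18.4%/12 = 0.0153333.
After month 18 (no interest yet): B = $475.00 − 18·$10.00 = $295.00.
Then at r₁ with $10.00/mo: n₂ = −ln(1 − r₁·B/P)/ln(1+r₁) ≈ 39.57 → 40 more payments.
Total paid = 57·$10.00 + $5.69 = $575.69; interest = $575.69 − $475.00 = $100.69.

$100.69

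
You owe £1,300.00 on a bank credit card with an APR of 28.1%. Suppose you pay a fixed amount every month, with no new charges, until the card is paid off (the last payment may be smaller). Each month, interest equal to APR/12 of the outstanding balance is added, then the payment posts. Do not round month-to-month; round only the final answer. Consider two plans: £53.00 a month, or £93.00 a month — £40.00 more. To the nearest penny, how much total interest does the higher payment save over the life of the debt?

Monthly rate r = 28.1%/12 = 2.34167% = 0.0234167.
At £53.00/mo: n = ⌈−ln(1 − rB₀/P)/ln(1+r)⌉ = 37 payments (last £47.92); total interest = total paid − £1,300.00 = £655.92.
At £93.00/mo: 18 payments (last £12.20); total interest £293.20.
Interest saved = £655.92 − £293.20 = £362.72.

£362.72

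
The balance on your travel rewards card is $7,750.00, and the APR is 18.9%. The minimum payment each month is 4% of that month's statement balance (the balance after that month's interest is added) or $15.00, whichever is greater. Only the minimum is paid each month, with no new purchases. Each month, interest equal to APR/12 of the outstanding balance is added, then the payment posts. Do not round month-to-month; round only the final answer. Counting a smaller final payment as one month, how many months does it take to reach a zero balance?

Monthly rate r = 18.9%/12 = 1.575% = 0.01575.
While 4% of the post-interest balance exceeds $15.00, each month B ← (B·(1+r))·(1 − 0.04), i.e. B shrinks by the factor (1+r)·0.96 = 0.97512.
This holds for months 1–121. Entering month 122 the balance is $367.56; 4% of the post-interest balance is now below $15.00, so the flat $15.00 minimum applies from here.
From month 122 a fixed $15.00 at rate r clears $367.56 in 32 more payments. Total: 121 + 32 = 153 months.

153 months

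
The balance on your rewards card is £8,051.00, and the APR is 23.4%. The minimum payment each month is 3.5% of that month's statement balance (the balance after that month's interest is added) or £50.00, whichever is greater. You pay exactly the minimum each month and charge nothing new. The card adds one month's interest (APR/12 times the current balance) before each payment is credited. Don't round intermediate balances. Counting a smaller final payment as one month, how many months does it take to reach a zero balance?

149 months

Monthly rate r = 23.4%/12 = 1.95% = 0.0195.
While 3.5% of the post-interest balance exceeds £50.00, each month B ← (B·(1+r))·(1 − 0.035), i.e. B shrinks by the factor (1+r)·0.965 = 0.98382.
This holds for months 1–108. Entering month 109 the balance is £1,382.36; 3.5% of the post-interest balance is now below £50.00, so the flat £50.00 minimum applies from here.
From month 109 a fixed £50.00 at rate r clears £1,382.36 in 41 more payments. Total: 108 + 41 = 149 months.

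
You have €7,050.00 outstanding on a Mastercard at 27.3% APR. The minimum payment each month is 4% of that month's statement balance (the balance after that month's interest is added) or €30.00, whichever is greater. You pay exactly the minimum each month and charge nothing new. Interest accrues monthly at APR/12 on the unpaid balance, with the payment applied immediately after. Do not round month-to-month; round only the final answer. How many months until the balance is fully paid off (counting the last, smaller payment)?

Monthly rate r = 27.3%/12 = 2.275% = 0.02275.
While 4% of the post-interest balance exceeds €30.00, each month B ← (B·(1+r))·(1 − 0.04), i.e. B shrinks by the factor (1+r)·0.96 = 0.98184.
This holds for months 1–124. Entering month 125 the balance is €726.50; 4% of the post-interest balance is now below €30.00, so the flat €30.00 minimum applies from here.
From month 125 a fixed €30.00 at rate r clears €726.50 in 36 more payments. Total: 124 + 36 = 160 months.

160 months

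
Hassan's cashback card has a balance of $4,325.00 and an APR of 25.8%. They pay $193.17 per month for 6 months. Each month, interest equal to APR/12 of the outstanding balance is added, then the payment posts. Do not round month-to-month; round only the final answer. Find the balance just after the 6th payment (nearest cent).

$3,690.65

Monthly rate r = 25.8%/12 = 2.15% = 0.0215.
Each month: B ← B·(1+r) − $193.17.
Month 1: interest $92.99; balance after payment $4,224.82.
Month 2: interest $90.83; balance after payment $4,122.48.
Month 3: interest $88.63; balance after payment $4,017.94.
Month 4: interest $86.39; balance after payment $3,911.16.
Month 5: interest $84.09; balance after payment $3,802.08.
Month 6: interest $81.74; balance after payment $3,690.65.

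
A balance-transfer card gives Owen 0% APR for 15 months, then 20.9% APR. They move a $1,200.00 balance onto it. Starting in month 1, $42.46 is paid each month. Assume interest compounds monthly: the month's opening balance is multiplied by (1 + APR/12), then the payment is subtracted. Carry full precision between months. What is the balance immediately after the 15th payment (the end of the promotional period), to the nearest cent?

$563.10

Promo months 1–15 at r₀ = 0%/12 = 0; months 16+ at r₁ = 20.9%/12 = 0.0174167.
After month 15 (no interest yet): B = $1,200.00 − 15·$42.46 = $563.10.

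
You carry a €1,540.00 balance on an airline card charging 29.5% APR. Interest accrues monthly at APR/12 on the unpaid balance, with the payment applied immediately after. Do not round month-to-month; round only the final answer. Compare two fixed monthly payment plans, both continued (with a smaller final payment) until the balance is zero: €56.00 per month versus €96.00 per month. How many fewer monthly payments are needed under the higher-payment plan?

Monthly rate r = 29.5%/12 = 2.45833% = 0.0245833.
At €56.00/mo: n = ⌈−ln(1 − rB₀/P)/ln(1+r)⌉ = 47 payments (last €23.18); total interest = total paid − €1,540.00 = €1,059.18.
At €96.00/mo: 21 payments (last €62.50); total interest €442.50.
Payments saved = 47 − 21 = 26.

26 fewer payments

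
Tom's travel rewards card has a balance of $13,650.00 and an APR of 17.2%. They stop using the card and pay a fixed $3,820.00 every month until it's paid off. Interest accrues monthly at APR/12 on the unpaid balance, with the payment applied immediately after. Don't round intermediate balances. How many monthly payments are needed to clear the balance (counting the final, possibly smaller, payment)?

Monthly rate r = 17.2%/12 = 1.43333% = 0.0143333.
Recurrence: B ← B·(1+r) − $3,820.00.
Month 1: interest $195.65; balance after payment $10,025.65.
Month 2: interest $143.70; balance after payment $6,349.35.
Month 3: interest $91.01; balance after payment $2,620.36.
Month 4: interest $37.56; balance after payment $0.00.

4 months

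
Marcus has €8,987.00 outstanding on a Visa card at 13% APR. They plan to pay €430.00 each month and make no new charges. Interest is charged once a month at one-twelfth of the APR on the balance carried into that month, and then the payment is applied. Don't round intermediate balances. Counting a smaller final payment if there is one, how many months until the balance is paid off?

Monthly rate r = 13%/12 = 1.08333% = 0.0108333.
Recurrence: B ← B·(1+r) − €430.00.
Month 1: interest €97.36; balance after payment €8,654.36.
Month 2: interest €93.76; balance after payment €8,318.11.
Closed form: n = −ln(1 − rB₀/P)/ln(1+r) = −ln(0.77358)/ln(1.01083) ≈ 23.826, so the balance reaches zero during payment 24.

24 payments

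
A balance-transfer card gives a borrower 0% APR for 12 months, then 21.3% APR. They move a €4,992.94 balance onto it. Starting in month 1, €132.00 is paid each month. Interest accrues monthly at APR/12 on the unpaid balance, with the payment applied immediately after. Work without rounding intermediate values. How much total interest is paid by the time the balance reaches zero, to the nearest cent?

Promo months 1–12 at r₀ = 0%/12 = 0; months 13+ at r₁ = 21.3%/12 = 0.01775.
After month 12 (no interest yet): B = €4,992.94 − 12·€132.00 = €3,408.94.
Then at r₁ with €132.00/mo: n₂ = −ln(1 − r₁·B/P)/ln(1+r₁) ≈ 34.85 → 35 more payments.
Total paid = 46·€132.00 + €112.83 = €6,184.83; interest = €6,184.83 − €4,992.94 = €1,191.89.

€1,191.89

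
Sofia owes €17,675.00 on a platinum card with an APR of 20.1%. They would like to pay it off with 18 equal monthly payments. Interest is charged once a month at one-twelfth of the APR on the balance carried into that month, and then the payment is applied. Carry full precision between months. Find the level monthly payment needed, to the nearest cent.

Monthly rate r = 20.1%/12 = 1.675% = 0.01675.
Level-payment amortization: P = B₀·r / (1 − (1+r)^(−n)) = 17675.00·0.01675 / (1 − 1.01675^(−18)).
Denominator 1 − (1+r)^(−18) = 0.258442655.
P = 296.056 / 0.258442655 ≈ 1145.54.

€1,145.54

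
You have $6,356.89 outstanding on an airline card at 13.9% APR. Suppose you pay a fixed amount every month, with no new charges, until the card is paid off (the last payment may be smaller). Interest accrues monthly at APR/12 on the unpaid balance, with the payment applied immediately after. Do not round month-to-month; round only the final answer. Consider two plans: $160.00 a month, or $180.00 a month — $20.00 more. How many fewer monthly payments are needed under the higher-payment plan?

Monthly rate r = 13.9%/12 = 1.15833% = 0.0115833.
At $160.00/mo: n = ⌈−ln(1 − rB₀/P)/ln(1+r)⌉ = 54 payments (last $86.24); total interest = total paid − $6,356.89 = $2,209.35.
At $180.00/mo: 46 payments (last $122.39); total interest $1,865.50.
Payments saved = 54 − 46 = 8.

8 fewer payments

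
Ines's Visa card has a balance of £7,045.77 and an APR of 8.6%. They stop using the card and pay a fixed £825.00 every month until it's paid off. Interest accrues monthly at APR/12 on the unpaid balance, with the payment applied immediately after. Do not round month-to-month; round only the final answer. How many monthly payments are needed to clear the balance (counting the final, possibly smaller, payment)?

9 months

Monthly rate r = 8.6%/12 = 0.716667% = 0.00716667.
Recurrence: B ← B·(1+r) − £825.00.
Month 1: interest £50.49; balance after payment £6,271.26.
Month 2: interest £44.94; balance after payment £5,491.21.
Closed form: n = −ln(1 − rB₀/P)/ln(1+r) = −ln(0.93879)/ln(1.00717) ≈ 8.844, so the balance reaches zero during payment 9.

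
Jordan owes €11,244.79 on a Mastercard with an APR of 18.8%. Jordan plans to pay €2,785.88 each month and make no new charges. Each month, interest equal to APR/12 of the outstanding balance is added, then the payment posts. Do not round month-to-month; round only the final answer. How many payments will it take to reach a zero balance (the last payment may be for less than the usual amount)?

5 months

Monthly rate r = 18.8%/12 = 1.56667% = 0.0156667.
Recurrence: B ← B·(1+r) − €2,785.88.
Month 1: interest €176.17; balance after payment €8,635.08.
Month 2: interest €135.28; balance after payment €5,984.48.
Month 3: interest €93.76; balance after payment €3,292.36.
Month 4: interest €51.58; balance after payment €558.06.
Month 5: interest €8.74; balance after payment €0.00.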